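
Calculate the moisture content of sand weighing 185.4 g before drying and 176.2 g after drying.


Formula: MC = (W_wet - W_dry) / W_wet * 100
Water mass = 185.4 - 176.2 = 9.2 g
MC = 9.2 / 185.4 * 100 = 4.9622%

Answer: 4.9622%


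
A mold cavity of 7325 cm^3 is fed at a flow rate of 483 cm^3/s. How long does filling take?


Formula: t_fill = V_mold / Q_flow
t = 7325 cm^3 / 483 cm^3/s = 15.1656 s


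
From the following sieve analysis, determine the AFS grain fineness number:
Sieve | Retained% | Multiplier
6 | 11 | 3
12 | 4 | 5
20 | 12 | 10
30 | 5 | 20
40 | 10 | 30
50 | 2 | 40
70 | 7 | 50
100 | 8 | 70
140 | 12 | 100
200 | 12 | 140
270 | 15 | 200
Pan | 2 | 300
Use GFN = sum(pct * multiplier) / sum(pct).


Formula: GFN = sum(pct * multiplier) / sum(pct)
sum(pct * multiplier) = 8043
sum(pct) = 100
GFN = 8043 / 100 = 80.43


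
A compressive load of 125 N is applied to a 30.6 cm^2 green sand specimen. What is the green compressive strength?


Formula: Compressive Strength = Force / Area
Strength = 125 N / 30.6 cm^2 = 4.0850 N/cm^2


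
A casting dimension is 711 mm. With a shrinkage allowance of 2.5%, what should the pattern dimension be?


Formula: L_pattern = L_casting * (1 + shrinkage_rate/100)
Shrinkage factor = 1 + 2.5/100 = 1.025
L_pattern = 711 mm * 1.025 = 728.7750 mm

Answer: 728.7750 mm


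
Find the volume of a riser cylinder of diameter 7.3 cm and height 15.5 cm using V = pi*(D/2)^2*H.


Formula: V = pi * (D/2)^2 * H  (cylinder volume)
Radius = D/2 = 7.3/2 = 3.65 cm
V = pi * 3.65^2 * 15.5 = 648.7350 cm^3

Final answer: 648.7350 cm^3


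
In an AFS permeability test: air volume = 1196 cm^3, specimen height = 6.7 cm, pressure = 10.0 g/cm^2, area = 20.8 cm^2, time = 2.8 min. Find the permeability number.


Formula: Permeability Number P = (V * H) / (p * A * t)
Numerator: V * H = 1196 * 6.7 = 8013.2
Denominator: p * A * t = 10.0 * 20.8 * 2.8 = 582.4
P = 8013.2 / 582.4 = 13.7589

Answer: 13.7589


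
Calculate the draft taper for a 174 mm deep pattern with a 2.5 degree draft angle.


Formula: taper = depth * tan(draft_angle)
tan(2.5 deg) = 0.0436609
taper = 174 mm * 0.0436609 = 7.5970 mm

7.5970 mm


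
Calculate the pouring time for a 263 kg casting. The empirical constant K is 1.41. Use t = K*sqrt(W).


Formula: t = K * sqrt(W)
sqrt(W) = sqrt(263) = 16.21727
t = 1.41 * 16.21727 = 22.8664 s

Final answer: 22.8664 s


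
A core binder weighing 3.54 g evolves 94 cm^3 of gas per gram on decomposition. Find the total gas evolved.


Formula: V_gas = W_binder * gas_evolution_rate
V = 3.54 g * 94 cm^3/g = 332.7600 cm^3

Answer: 332.7600 cm^3


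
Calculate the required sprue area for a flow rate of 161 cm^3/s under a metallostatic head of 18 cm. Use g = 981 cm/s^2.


Formula: v = sqrt(2*g*h), A = Q/v
Velocity: v = sqrt(2 * 981 * 18) = sqrt(35316) = 187.9255 cm/s
Sprue area: A = Q / v = 161 / 187.9255 = 0.8567 cm^2

Answer: 0.8567 cm^2


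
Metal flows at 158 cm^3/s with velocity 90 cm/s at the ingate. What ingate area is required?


Formula: A_ingate = Q / v  (continuity equation)
A = 158 cm^3/s / 90 cm/s = 1.7556 cm^2

Answer: 1.7556 cm^2


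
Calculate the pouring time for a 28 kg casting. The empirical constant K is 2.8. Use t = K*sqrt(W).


Formula: t = K * sqrt(W)
sqrt(W) = sqrt(28) = 5.29150
t = 2.8 * 5.29150 = 14.8162 s

14.8162 s


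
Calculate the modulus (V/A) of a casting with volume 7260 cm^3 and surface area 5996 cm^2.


Formula: Casting Modulus M = V / A
M = 7260 cm^3 / 5996 cm^2 = 1.2108 cm

1.2108 cm


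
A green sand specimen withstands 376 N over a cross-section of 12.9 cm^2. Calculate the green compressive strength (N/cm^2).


Formula: Compressive Strength = Force / Area
Strength = 376 N / 12.9 cm^2 = 29.1473 N/cm^2

29.1473 N/cm^2


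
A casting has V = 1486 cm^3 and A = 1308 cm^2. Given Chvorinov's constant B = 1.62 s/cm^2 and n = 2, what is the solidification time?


Formula: t_s = B * (V/A)^n  (Chvorinov's rule, n=2)
Modulus M = V/A = 1486/1308 = 1.136086 cm
M^2 = 1.136086^2 = 1.290691 cm^2
t_s = 1.62 * 1.290691 = 2.0909 s

Answer: 2.0909 s


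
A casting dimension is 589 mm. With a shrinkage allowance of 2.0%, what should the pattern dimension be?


Formula: L_pattern = L_casting * (1 + shrinkage_rate/100)
Shrinkage factor = 1 + 2.0/100 = 1.02
L_pattern = 589 mm * 1.02 = 600.7800 mm

600.7800 mm


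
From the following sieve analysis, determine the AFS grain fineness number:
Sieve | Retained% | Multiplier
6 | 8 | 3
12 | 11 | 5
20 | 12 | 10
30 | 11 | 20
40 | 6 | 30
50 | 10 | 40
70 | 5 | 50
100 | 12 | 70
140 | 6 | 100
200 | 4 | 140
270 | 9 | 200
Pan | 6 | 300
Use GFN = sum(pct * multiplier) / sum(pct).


Formula: GFN = sum(pct * multiplier) / sum(pct)
sum(pct * multiplier) = 6849
sum(pct) = 100
GFN = 6849 / 100 = 68.49

Final answer: 68.49


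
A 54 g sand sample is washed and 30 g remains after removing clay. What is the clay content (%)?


Formula: Clay% = (W_total - W_washed) / W_total * 100
Clay mass = 54 - 30 = 24 g
Clay% = 24 / 54 * 100 = 44.4444%


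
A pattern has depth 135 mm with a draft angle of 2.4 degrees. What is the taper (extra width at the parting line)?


Formula: taper = depth * tan(draft_angle)
tan(2.4 deg) = 0.0419124
taper = 135 mm * 0.0419124 = 5.6582 mm


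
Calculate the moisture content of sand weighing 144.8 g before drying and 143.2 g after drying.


Formula: MC = (W_wet - W_dry) / W_wet * 100
Water mass = 144.8 - 143.2 = 1.6 g
MC = 1.6 / 144.8 * 100 = 1.1050%

1.1050%


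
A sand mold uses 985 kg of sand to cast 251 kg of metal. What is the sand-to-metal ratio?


Formula: Sand-to-Metal Ratio = W_sand / W_metal
Ratio = 985 kg / 251 kg = 3.9243

Final answer: 3.9243


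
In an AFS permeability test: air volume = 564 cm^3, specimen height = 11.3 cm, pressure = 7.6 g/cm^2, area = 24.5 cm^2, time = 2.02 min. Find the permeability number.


Formula: Permeability Number P = (V * H) / (p * A * t)
Numerator: V * H = 564 * 11.3 = 6373.2
Denominator: p * A * t = 7.6 * 24.5 * 2.02 = 376.124
P = 6373.2 / 376.124 = 16.9444

Answer: 16.9444


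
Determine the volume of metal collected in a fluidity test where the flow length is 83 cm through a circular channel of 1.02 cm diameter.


Formula: V = pi * (d/2)^2 * L  (cylinder volume)
Radius = 1.02/2 = 0.51 cm
V = pi * 0.51^2 * 83 = 67.8216 cm^3

Final answer: 67.8216 cm^3


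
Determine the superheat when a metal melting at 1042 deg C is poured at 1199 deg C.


Formula: Superheat = T_pour - T_melt
Superheat = 1199 - 1042 = 157 deg C


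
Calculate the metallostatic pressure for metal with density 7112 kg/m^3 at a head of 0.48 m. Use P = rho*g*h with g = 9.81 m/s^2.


Formula: P = rho * g * h
rho * g = 7112 * 9.81 = 69768.72 N/m^3
P = 69768.72 * 0.48 = 33488.9856 Pa

Answer: 33488.9856 Pa


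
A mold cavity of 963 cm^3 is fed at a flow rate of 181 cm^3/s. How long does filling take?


Formula: t_fill = V_mold / Q_flow
t = 963 cm^3 / 181 cm^3/s = 5.3204 s

5.3204 s


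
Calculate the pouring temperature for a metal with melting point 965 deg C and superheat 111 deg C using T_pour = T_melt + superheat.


Formula: T_pour = T_melt + Superheat
T_pour = 965 + 111 = 1076 deg C

1076 deg C


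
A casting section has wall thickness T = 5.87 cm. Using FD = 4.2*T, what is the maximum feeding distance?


Formula: FD = 4.2 * T  (riser feeding-distance rule)
FD = 4.2 * 5.87 cm = 24.6540 cm

24.6540 cm


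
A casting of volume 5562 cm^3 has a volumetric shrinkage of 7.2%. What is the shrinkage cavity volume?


Formula: V_shrink = V_casting * shrinkage_pct / 100
V_shrink = 5562 cm^3 * 7.2 / 100 = 400.4640 cm^3

Final answer: 400.4640 cm^3


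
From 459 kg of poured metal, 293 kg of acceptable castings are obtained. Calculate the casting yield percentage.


Formula: Casting Yield = (W_good / W_total) * 100
Yield = (293 kg / 459 kg) * 100 = 63.8344%

Answer: 63.8344%


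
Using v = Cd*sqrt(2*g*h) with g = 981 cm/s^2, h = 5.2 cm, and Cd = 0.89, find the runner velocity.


Formula: v = Cd * sqrt(2 * g * h)  (Torricelli with discharge coefficient)
2*g*h = 2 * 981 * 5.2 = 10202.4 cm^2/s^2
sqrt(10202.4) = 101.00693 cm/s
v = 0.89 * 101.00693 = 89.8962 cm/s

89.8962 cm/s


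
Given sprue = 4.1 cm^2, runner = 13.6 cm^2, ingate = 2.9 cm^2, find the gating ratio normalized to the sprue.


Sprue:Runner:Ingate = 1 : 13.6/4.1 : 2.9/4.1 = 1:3.32:0.71

1:3.32:0.71


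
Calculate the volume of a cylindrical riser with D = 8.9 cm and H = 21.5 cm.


Formula: V = pi * (D/2)^2 * H  (cylinder volume)
Radius = D/2 = 8.9/2 = 4.45 cm
V = pi * 4.45^2 * 21.5 = 1337.5449 cm^3

Final answer: 1337.5449 cm^3


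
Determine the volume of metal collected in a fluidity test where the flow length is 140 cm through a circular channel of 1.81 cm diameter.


Formula: V = pi * (d/2)^2 * L  (cylinder volume)
Radius = 1.81/2 = 0.905 cm
V = pi * 0.905^2 * 140 = 360.2260 cm^3


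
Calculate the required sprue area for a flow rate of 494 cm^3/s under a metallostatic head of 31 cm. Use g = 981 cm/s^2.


Formula: v = sqrt(2*g*h), A = Q/v
Velocity: v = sqrt(2 * 981 * 31) = sqrt(60822) = 246.6212 cm/s
Sprue area: A = Q / v = 494 / 246.6212 = 2.0031 cm^2


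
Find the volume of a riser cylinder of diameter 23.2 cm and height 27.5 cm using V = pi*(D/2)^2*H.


Formula: V = pi * (D/2)^2 * H  (cylinder volume)
Radius = D/2 = 23.2/2 = 11.6 cm
V = pi * 11.6^2 * 27.5 = 11625.1495 cm^3


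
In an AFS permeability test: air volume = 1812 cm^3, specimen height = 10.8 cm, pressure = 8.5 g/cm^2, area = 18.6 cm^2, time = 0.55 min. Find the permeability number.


Formula: Permeability Number P = (V * H) / (p * A * t)
Numerator: V * H = 1812 * 10.8 = 19569.6
Denominator: p * A * t = 8.5 * 18.6 * 0.55 = 86.955
P = 19569.6 / 86.955 = 225.0543

Answer: 225.0543


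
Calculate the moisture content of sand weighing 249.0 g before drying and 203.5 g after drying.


Formula: MC = (W_wet - W_dry) / W_wet * 100
Water mass = 249.0 - 203.5 = 45.5 g
MC = 45.5 / 249.0 * 100 = 18.2731%

Final answer: 18.2731%


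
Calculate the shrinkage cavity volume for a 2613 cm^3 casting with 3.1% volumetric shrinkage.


Formula: V_shrink = V_casting * shrinkage_pct / 100
V_shrink = 2613 cm^3 * 3.1 / 100 = 81.0030 cm^3

Answer: 81.0030 cm^3


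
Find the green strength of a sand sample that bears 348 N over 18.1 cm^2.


Formula: Compressive Strength = Force / Area
Strength = 348 N / 18.1 cm^2 = 19.2265 N/cm^2

19.2265 N/cm^2


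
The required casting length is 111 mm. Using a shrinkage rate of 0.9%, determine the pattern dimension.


Formula: L_pattern = L_casting * (1 + shrinkage_rate/100)
Shrinkage factor = 1 + 0.9/100 = 1.009
L_pattern = 111 mm * 1.009 = 111.9990 mm


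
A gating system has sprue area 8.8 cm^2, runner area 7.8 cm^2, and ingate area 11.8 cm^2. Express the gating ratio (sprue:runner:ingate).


Sprue:Runner:Ingate = 1 : 7.8/8.8 : 11.8/8.8 = 1:0.89:1.34


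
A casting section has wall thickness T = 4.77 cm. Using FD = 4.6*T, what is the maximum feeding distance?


Formula: FD = 4.6 * T  (riser feeding-distance rule)
FD = 4.6 * 4.77 cm = 21.9420 cm

Answer: 21.9420 cm


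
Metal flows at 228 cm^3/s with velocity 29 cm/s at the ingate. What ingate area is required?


Formula: A_ingate = Q / v  (continuity equation)
A = 228 cm^3/s / 29 cm/s = 7.8621 cm^2


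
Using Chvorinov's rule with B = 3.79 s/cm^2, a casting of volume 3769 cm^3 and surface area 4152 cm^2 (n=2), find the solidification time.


Formula: t_s = B * (V/A)^n  (Chvorinov's rule, n=2)
Modulus M = V/A = 3769/4152 = 0.907755 cm
M^2 = 0.907755^2 = 0.824019 cm^2
t_s = 3.79 * 0.824019 = 3.1230 s


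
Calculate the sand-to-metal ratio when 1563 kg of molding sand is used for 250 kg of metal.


Formula: Sand-to-Metal Ratio = W_sand / W_metal
Ratio = 1563 kg / 250 kg = 6.2520

Final answer: 6.2520


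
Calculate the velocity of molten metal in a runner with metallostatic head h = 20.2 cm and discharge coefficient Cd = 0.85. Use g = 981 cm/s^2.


Formula: v = Cd * sqrt(2 * g * h)  (Torricelli with discharge coefficient)
2*g*h = 2 * 981 * 20.2 = 39632.4 cm^2/s^2
sqrt(39632.4) = 199.07888 cm/s
v = 0.85 * 199.07888 = 169.2170 cm/s

169.2170 cm/s


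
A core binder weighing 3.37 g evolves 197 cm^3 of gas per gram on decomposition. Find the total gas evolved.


Formula: V_gas = W_binder * gas_evolution_rate
V = 3.37 g * 197 cm^3/g = 663.8900 cm^3


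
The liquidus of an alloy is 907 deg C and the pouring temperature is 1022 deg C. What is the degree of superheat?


Formula: Superheat = T_pour - T_melt
Superheat = 1022 - 907 = 115 deg C


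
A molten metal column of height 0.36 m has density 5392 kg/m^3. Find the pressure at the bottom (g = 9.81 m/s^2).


Formula: P = rho * g * h
rho * g = 5392 * 9.81 = 52895.52 N/m^3
P = 52895.52 * 0.36 = 19042.3872 Pa

Final answer: 19042.3872 Pa


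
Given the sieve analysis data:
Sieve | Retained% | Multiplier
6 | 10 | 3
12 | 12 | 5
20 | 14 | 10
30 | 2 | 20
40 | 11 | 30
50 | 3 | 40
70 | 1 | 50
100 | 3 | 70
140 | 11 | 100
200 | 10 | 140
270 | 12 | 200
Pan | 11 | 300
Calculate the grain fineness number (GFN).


Formula: GFN = sum(pct * multiplier) / sum(pct)
sum(pct * multiplier) = 9180
sum(pct) = 100
GFN = 9180 / 100 = 91.80

Answer: 91.80


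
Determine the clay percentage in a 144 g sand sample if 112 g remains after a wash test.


Formula: Clay% = (W_total - W_washed) / W_total * 100
Clay mass = 144 - 112 = 32 g
Clay% = 32 / 144 * 100 = 22.2222%

Final answer: 22.2222%


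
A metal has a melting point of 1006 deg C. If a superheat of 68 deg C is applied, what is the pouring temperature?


Formula: T_pour = T_melt + Superheat
T_pour = 1006 + 68 = 1074 deg C

Answer: 1074 deg C


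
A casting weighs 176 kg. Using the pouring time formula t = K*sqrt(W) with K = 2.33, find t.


Formula: t = K * sqrt(W)
sqrt(W) = sqrt(176) = 13.26650
t = 2.33 * 13.26650 = 30.9109 s

Answer: 30.9109 s


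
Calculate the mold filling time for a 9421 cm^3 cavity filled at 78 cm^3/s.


Formula: t_fill = V_mold / Q_flow
t = 9421 cm^3 / 78 cm^3/s = 120.7821 s


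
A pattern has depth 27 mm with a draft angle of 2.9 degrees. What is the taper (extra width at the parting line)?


Formula: taper = depth * tan(draft_angle)
tan(2.9 deg) = 0.0506578
taper = 27 mm * 0.0506578 = 1.3678 mm

Final answer: 1.3678 mm


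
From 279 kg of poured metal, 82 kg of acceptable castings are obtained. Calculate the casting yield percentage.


Formula: Casting Yield = (W_good / W_total) * 100
Yield = (82 kg / 279 kg) * 100 = 29.3907%

29.3907%


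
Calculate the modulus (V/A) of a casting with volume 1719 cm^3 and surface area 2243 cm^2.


Formula: Casting Modulus M = V / A
M = 1719 cm^3 / 2243 cm^2 = 0.7664 cm

Answer: 0.7664 cm


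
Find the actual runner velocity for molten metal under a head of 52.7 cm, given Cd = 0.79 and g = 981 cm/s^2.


Formula: v = Cd * sqrt(2 * g * h)  (Torricelli with discharge coefficient)
2*g*h = 2 * 981 * 52.7 = 103397.4 cm^2/s^2
sqrt(103397.4) = 321.55466 cm/s
v = 0.79 * 321.55466 = 254.0282 cm/s

Final answer: 254.0282 cm/s


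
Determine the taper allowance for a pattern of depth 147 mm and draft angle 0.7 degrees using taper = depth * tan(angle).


Formula: taper = depth * tan(draft_angle)
tan(0.7 deg) = 0.0122179
taper = 147 mm * 0.0122179 = 1.7960 mm


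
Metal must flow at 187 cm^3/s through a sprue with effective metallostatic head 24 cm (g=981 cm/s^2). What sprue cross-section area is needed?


Formula: v = sqrt(2*g*h), A = Q/v
Velocity: v = sqrt(2 * 981 * 24) = sqrt(47088) = 216.9977 cm/s
Sprue area: A = Q / v = 187 / 216.9977 = 0.8618 cm^2


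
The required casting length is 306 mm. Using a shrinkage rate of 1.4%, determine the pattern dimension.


Formula: L_pattern = L_casting * (1 + shrinkage_rate/100)
Shrinkage factor = 1 + 1.4/100 = 1.014
L_pattern = 306 mm * 1.014 = 310.2840 mm

Answer: 310.2840 mm


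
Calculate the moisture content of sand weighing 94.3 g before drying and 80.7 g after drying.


Formula: MC = (W_wet - W_dry) / W_wet * 100
Water mass = 94.3 - 80.7 = 13.6 g
MC = 13.6 / 94.3 * 100 = 14.4221%

14.4221%


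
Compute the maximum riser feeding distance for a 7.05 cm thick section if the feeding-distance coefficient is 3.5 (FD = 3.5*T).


Formula: FD = 3.5 * T  (riser feeding-distance rule)
FD = 3.5 * 7.05 cm = 24.6750 cm

Final answer: 24.6750 cm


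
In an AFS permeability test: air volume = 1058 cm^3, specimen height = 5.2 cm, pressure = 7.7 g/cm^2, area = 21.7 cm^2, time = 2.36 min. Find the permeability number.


Formula: Permeability Number P = (V * H) / (p * A * t)
Numerator: V * H = 1058 * 5.2 = 5501.6
Denominator: p * A * t = 7.7 * 21.7 * 2.36 = 394.3324
P = 5501.6 / 394.3324 = 13.9517

Final answer: 13.9517


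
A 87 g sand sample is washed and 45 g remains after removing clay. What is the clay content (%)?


Formula: Clay% = (W_total - W_washed) / W_total * 100
Clay mass = 87 - 45 = 42 g
Clay% = 42 / 87 * 100 = 48.2759%

48.2759%


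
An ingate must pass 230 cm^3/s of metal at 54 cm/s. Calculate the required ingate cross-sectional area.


Formula: A_ingate = Q / v  (continuity equation)
A = 230 cm^3/s / 54 cm/s = 4.2593 cm^2

Final answer: 4.2593 cm^2


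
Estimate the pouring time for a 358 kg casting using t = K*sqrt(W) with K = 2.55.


Formula: t = K * sqrt(W)
sqrt(W) = sqrt(358) = 18.92089
t = 2.55 * 18.92089 = 48.2483 s

Answer: 48.2483 s


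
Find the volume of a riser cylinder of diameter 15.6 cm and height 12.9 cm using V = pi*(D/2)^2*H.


Formula: V = pi * (D/2)^2 * H  (cylinder volume)
Radius = D/2 = 15.6/2 = 7.8 cm
V = pi * 7.8^2 * 12.9 = 2465.6350 cm^3

Final answer: 2465.6350 cm^3


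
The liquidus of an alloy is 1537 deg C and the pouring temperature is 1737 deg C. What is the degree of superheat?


Formula: Superheat = T_pour - T_melt
Superheat = 1737 - 1537 = 200 deg C


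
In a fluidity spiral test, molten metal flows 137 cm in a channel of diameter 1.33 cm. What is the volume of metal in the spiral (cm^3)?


Formula: V = pi * (d/2)^2 * L  (cylinder volume)
Radius = 1.33/2 = 0.665 cm
V = pi * 0.665^2 * 137 = 190.3328 cm^3


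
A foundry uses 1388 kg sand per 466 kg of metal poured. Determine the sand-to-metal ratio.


Formula: Sand-to-Metal Ratio = W_sand / W_metal
Ratio = 1388 kg / 466 kg = 2.9785


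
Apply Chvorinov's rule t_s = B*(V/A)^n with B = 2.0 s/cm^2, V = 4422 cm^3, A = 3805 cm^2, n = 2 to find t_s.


Formula: t_s = B * (V/A)^n  (Chvorinov's rule, n=2)
Modulus M = V/A = 4422/3805 = 1.162155 cm
M^2 = 1.162155^2 = 1.350604 cm^2
t_s = 2.0 * 1.350604 = 2.7012 s

Final answer: 2.7012 s


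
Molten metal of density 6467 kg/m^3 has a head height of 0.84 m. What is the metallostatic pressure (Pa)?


Formula: P = rho * g * h
rho * g = 6467 * 9.81 = 63441.27 N/m^3
P = 63441.27 * 0.84 = 53290.6668 Pa

Final answer: 53290.6668 Pa


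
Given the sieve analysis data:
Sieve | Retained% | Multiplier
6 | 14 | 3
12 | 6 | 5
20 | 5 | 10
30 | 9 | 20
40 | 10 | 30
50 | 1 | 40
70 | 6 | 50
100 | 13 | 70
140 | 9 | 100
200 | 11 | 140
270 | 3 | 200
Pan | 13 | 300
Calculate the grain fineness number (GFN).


Formula: GFN = sum(pct * multiplier) / sum(pct)
sum(pct * multiplier) = 8792
sum(pct) = 100
GFN = 8792 / 100 = 87.92

Answer: 87.92


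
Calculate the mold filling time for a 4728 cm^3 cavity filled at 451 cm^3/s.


Formula: t_fill = V_mold / Q_flow
t = 4728 cm^3 / 451 cm^3/s = 10.4834 s

Final answer: 10.4834 s


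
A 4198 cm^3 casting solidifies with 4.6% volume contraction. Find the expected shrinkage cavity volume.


Formula: V_shrink = V_casting * shrinkage_pct / 100
V_shrink = 4198 cm^3 * 4.6 / 100 = 193.1080 cm^3


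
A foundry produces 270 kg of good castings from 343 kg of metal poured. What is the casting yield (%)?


Formula: Casting Yield = (W_good / W_total) * 100
Yield = (270 kg / 343 kg) * 100 = 78.7172%

Answer: 78.7172%


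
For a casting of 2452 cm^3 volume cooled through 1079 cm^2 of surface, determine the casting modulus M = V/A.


Formula: Casting Modulus M = V / A
M = 2452 cm^3 / 1079 cm^2 = 2.2725 cm

Final answer: 2.2725 cm


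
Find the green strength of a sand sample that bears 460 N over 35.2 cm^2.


Formula: Compressive Strength = Force / Area
Strength = 460 N / 35.2 cm^2 = 13.0682 N/cm^2

13.0682 N/cm^2


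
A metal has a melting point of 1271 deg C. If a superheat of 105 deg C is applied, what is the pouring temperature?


Formula: T_pour = T_melt + Superheat
T_pour = 1271 + 105 = 1376 deg C

1376 deg C


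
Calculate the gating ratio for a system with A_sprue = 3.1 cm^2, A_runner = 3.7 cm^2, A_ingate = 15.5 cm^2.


Sprue:Runner:Ingate = 1 : 3.7/3.1 : 15.5/3.1 = 1:1.19:5.00

Answer: 1:1.19:5.00


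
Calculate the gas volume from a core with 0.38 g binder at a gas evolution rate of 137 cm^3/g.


Formula: V_gas = W_binder * gas_evolution_rate
V = 0.38 g * 137 cm^3/g = 52.0600 cm^3

Answer: 52.0600 cm^3


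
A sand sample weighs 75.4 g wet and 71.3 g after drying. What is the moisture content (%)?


Formula: MC = (W_wet - W_dry) / W_wet * 100
Water mass = 75.4 - 71.3 = 4.1 g
MC = 4.1 / 75.4 * 100 = 5.4377%

Answer: 5.4377%


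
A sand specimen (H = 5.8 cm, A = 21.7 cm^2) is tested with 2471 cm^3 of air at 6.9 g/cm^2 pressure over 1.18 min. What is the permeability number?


Formula: Permeability Number P = (V * H) / (p * A * t)
Numerator: V * H = 2471 * 5.8 = 14331.8
Denominator: p * A * t = 6.9 * 21.7 * 1.18 = 176.6814
P = 14331.8 / 176.6814 = 81.1166

Answer: 81.1166


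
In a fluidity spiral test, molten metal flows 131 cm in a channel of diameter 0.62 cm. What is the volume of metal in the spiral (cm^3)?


Formula: V = pi * (d/2)^2 * L  (cylinder volume)
Radius = 0.62/2 = 0.31 cm
V = pi * 0.31^2 * 131 = 39.5498 cm^3

39.5498 cm^3


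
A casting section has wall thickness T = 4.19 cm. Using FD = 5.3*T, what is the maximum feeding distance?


Formula: FD = 5.3 * T  (riser feeding-distance rule)
FD = 5.3 * 4.19 cm = 22.2070 cm


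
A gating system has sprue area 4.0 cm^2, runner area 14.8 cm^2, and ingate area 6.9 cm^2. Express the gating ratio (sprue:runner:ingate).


Sprue:Runner:Ingate = 1 : 14.8/4.0 : 6.9/4.0 = 1:3.70:1.73


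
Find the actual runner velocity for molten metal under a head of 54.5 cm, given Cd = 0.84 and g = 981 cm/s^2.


Formula: v = Cd * sqrt(2 * g * h)  (Torricelli with discharge coefficient)
2*g*h = 2 * 981 * 54.5 = 106929.0 cm^2/s^2
sqrt(106929.0) = 327.00000 cm/s
v = 0.84 * 327.00000 = 274.6800 cm/s

Answer: 274.6800 cm/s


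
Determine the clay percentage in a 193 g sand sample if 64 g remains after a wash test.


Formula: Clay% = (W_total - W_washed) / W_total * 100
Clay mass = 193 - 64 = 129 g
Clay% = 129 / 193 * 100 = 66.8394%

66.8394%


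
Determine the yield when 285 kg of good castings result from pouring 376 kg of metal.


Formula: Casting Yield = (W_good / W_total) * 100
Yield = (285 kg / 376 kg) * 100 = 75.7979%

75.7979%


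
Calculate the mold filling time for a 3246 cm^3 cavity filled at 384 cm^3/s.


Formula: t_fill = V_mold / Q_flow
t = 3246 cm^3 / 384 cm^3/s = 8.4531 s

8.4531 s


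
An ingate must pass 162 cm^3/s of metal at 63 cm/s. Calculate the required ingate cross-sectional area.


Formula: A_ingate = Q / v  (continuity equation)
A = 162 cm^3/s / 63 cm/s = 2.5714 cm^2

2.5714 cm^2


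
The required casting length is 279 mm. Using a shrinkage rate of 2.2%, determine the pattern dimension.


Formula: L_pattern = L_casting * (1 + shrinkage_rate/100)
Shrinkage factor = 1 + 2.2/100 = 1.022
L_pattern = 279 mm * 1.022 = 285.1380 mm

Final answer: 285.1380 mm


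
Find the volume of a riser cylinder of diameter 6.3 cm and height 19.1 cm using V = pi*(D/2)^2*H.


Formula: V = pi * (D/2)^2 * H  (cylinder volume)
Radius = D/2 = 6.3/2 = 3.15 cm
V = pi * 3.15^2 * 19.1 = 595.3939 cm^3

595.3939 cm^3


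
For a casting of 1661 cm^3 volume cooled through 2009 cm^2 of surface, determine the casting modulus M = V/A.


Formula: Casting Modulus M = V / A
M = 1661 cm^3 / 2009 cm^2 = 0.8268 cm


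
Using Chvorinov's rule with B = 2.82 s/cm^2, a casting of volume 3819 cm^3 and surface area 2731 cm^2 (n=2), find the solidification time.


Formula: t_s = B * (V/A)^n  (Chvorinov's rule, n=2)
Modulus M = V/A = 3819/2731 = 1.398389 cm
M^2 = 1.398389^2 = 1.955492 cm^2
t_s = 2.82 * 1.955492 = 5.5145 s

Answer: 5.5145 s


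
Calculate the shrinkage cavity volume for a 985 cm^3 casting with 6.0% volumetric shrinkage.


Formula: V_shrink = V_casting * shrinkage_pct / 100
V_shrink = 985 cm^3 * 6.0 / 100 = 59.1000 cm^3

59.1000 cm^3


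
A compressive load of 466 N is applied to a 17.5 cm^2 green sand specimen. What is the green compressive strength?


Formula: Compressive Strength = Force / Area
Strength = 466 N / 17.5 cm^2 = 26.6286 N/cm^2


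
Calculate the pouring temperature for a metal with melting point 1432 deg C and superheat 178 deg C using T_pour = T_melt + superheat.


Formula: T_pour = T_melt + Superheat
T_pour = 1432 + 178 = 1610 deg C

Answer: 1610 deg C


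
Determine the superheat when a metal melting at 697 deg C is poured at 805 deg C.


Formula: Superheat = T_pour - T_melt
Superheat = 805 - 697 = 108 deg C


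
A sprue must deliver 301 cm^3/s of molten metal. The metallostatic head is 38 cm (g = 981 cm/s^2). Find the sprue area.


Formula: v = sqrt(2*g*h), A = Q/v
Velocity: v = sqrt(2 * 981 * 38) = sqrt(74556) = 273.0494 cm/s
Sprue area: A = Q / v = 301 / 273.0494 = 1.1024 cm^2

Final answer: 1.1024 cm^2


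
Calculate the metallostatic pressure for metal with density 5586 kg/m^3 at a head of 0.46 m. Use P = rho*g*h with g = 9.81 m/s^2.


Formula: P = rho * g * h
rho * g = 5586 * 9.81 = 54798.66 N/m^3
P = 54798.66 * 0.46 = 25207.3836 Pa

Answer: 25207.3836 Pa


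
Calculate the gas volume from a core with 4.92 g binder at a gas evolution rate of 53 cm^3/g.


Formula: V_gas = W_binder * gas_evolution_rate
V = 4.92 g * 53 cm^3/g = 260.7600 cm^3

Final answer: 260.7600 cm^3


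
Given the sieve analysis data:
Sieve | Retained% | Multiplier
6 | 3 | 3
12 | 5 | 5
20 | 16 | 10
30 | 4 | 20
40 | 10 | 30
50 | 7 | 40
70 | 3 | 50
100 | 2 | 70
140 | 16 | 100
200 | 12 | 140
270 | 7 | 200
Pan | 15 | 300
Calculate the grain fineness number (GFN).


Formula: GFN = sum(pct * multiplier) / sum(pct)
sum(pct * multiplier) = 10324
sum(pct) = 100
GFN = 10324 / 100 = 103.24


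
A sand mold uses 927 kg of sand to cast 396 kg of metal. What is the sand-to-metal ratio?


Formula: Sand-to-Metal Ratio = W_sand / W_metal
Ratio = 927 kg / 396 kg = 2.3409

2.3409


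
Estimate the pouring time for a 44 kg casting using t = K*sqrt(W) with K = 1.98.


Formula: t = K * sqrt(W)
sqrt(W) = sqrt(44) = 6.63325
t = 1.98 * 6.63325 = 13.1338 s

Final answer: 13.1338 s


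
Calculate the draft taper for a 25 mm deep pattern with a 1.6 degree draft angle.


Formula: taper = depth * tan(draft_angle)
tan(1.6 deg) = 0.0279325
taper = 25 mm * 0.0279325 = 0.6983 mm

Final answer: 0.6983 mm


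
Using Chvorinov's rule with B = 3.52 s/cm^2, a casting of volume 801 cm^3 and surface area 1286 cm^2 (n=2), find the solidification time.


Formula: t_s = B * (V/A)^n  (Chvorinov's rule, n=2)
Modulus M = V/A = 801/1286 = 0.622862 cm
M^2 = 0.622862^2 = 0.387957 cm^2
t_s = 3.52 * 0.387957 = 1.3656 s

1.3656 s


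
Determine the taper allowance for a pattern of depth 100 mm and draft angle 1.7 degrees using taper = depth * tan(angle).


Formula: taper = depth * tan(draft_angle)
tan(1.7 deg) = 0.0296793
taper = 100 mm * 0.0296793 = 2.9679 mm

2.9679 mm


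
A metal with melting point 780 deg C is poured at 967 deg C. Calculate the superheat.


Formula: Superheat = T_pour - T_melt
Superheat = 967 - 780 = 187 deg C


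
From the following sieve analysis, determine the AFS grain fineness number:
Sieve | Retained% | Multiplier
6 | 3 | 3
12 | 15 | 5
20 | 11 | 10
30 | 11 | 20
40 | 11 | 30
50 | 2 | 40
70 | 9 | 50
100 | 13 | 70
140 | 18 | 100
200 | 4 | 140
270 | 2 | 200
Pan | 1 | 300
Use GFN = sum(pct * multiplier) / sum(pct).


Formula: GFN = sum(pct * multiplier) / sum(pct)
sum(pct * multiplier) = 5244
sum(pct) = 100
GFN = 5244 / 100 = 52.44

Answer: 52.44


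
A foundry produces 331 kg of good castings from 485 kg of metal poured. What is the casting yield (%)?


Formula: Casting Yield = (W_good / W_total) * 100
Yield = (331 kg / 485 kg) * 100 = 68.2474%

68.2474%


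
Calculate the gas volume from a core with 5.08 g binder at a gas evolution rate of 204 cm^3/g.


Formula: V_gas = W_binder * gas_evolution_rate
V = 5.08 g * 204 cm^3/g = 1036.3200 cm^3

1036.3200 cm^3


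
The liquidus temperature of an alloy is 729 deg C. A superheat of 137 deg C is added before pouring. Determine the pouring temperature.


Formula: T_pour = T_melt + Superheat
T_pour = 729 + 137 = 866 deg C

Final answer: 866 deg C


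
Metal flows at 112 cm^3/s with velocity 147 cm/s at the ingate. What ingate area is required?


Formula: A_ingate = Q / v  (continuity equation)
A = 112 cm^3/s / 147 cm/s = 0.7619 cm^2

0.7619 cm^2


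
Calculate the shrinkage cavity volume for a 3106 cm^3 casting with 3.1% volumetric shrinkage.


Formula: V_shrink = V_casting * shrinkage_pct / 100
V_shrink = 3106 cm^3 * 3.1 / 100 = 96.2860 cm^3

Final answer: 96.2860 cm^3


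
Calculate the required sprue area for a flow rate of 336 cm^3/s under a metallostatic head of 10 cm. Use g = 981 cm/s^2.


Formula: v = sqrt(2*g*h), A = Q/v
Velocity: v = sqrt(2 * 981 * 10) = sqrt(19620) = 140.0714 cm/s
Sprue area: A = Q / v = 336 / 140.0714 = 2.3988 cm^2

Answer: 2.3988 cm^2


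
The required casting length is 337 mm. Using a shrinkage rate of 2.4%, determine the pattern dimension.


Formula: L_pattern = L_casting * (1 + shrinkage_rate/100)
Shrinkage factor = 1 + 2.4/100 = 1.024
L_pattern = 337 mm * 1.024 = 345.0880 mm


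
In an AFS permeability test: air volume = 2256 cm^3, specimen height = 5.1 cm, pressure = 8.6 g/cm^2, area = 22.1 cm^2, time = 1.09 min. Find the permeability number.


Formula: Permeability Number P = (V * H) / (p * A * t)
Numerator: V * H = 2256 * 5.1 = 11505.6
Denominator: p * A * t = 8.6 * 22.1 * 1.09 = 207.1654
P = 11505.6 / 207.1654 = 55.5382

Final answer: 55.5382


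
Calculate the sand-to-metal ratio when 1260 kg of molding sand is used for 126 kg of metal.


Formula: Sand-to-Metal Ratio = W_sand / W_metal
Ratio = 1260 kg / 126 kg = 10.0000


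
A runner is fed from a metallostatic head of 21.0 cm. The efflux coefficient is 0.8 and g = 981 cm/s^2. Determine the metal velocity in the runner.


Formula: v = Cd * sqrt(2 * g * h)  (Torricelli with discharge coefficient)
2*g*h = 2 * 981 * 21.0 = 41202.0 cm^2/s^2
sqrt(41202.0) = 202.98276 cm/s
v = 0.8 * 202.98276 = 162.3862 cm/s

Final answer: 162.3862 cm/s


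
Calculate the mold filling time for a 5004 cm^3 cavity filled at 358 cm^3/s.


Formula: t_fill = V_mold / Q_flow
t = 5004 cm^3 / 358 cm^3/s = 13.9777 s

Answer: 13.9777 s


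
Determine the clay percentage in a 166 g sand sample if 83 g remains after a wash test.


Formula: Clay% = (W_total - W_washed) / W_total * 100
Clay mass = 166 - 83 = 83 g
Clay% = 83 / 166 * 100 = 50.0000%

50.0000%


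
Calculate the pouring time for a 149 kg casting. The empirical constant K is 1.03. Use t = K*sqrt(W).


Formula: t = K * sqrt(W)
sqrt(W) = sqrt(149) = 12.20656
t = 1.03 * 12.20656 = 12.5728 s

Answer: 12.5728 s


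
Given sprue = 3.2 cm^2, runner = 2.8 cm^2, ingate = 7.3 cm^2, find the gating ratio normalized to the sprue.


Sprue:Runner:Ingate = 1 : 2.8/3.2 : 7.3/3.2 = 1:0.88:2.28


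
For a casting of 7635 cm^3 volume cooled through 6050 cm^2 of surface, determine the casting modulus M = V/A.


Formula: Casting Modulus M = V / A
M = 7635 cm^3 / 6050 cm^2 = 1.2620 cm

Final answer: 1.2620 cm


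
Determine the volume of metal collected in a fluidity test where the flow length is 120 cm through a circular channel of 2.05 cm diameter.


Formula: V = pi * (d/2)^2 * L  (cylinder volume)
Radius = 2.05/2 = 1.025 cm
V = pi * 1.025^2 * 120 = 396.0763 cm^3

Answer: 396.0763 cm^3


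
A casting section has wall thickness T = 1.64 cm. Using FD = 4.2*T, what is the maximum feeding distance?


Formula: FD = 4.2 * T  (riser feeding-distance rule)
FD = 4.2 * 1.64 cm = 6.8880 cm

Answer: 6.8880 cm


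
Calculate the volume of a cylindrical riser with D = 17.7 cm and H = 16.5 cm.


Formula: V = pi * (D/2)^2 * H  (cylinder volume)
Radius = D/2 = 17.7/2 = 8.85 cm
V = pi * 8.85^2 * 16.5 = 4059.9469 cm^3


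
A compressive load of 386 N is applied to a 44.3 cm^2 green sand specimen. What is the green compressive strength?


Formula: Compressive Strength = Force / Area
Strength = 386 N / 44.3 cm^2 = 8.7133 N/cm^2

8.7133 N/cm^2


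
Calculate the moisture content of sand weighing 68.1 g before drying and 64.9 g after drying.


Formula: MC = (W_wet - W_dry) / W_wet * 100
Water mass = 68.1 - 64.9 = 3.2 g
MC = 3.2 / 68.1 * 100 = 4.6990%

4.6990%


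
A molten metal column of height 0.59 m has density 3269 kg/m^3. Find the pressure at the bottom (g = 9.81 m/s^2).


Formula: P = rho * g * h
rho * g = 3269 * 9.81 = 32068.89 N/m^3
P = 32068.89 * 0.59 = 18920.6451 Pa

Answer: 18920.6451 Pa


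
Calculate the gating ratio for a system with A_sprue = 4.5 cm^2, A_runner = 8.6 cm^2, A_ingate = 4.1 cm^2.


Sprue:Runner:Ingate = 1 : 8.6/4.5 : 4.1/4.5 = 1:1.91:0.91

Answer: 1:1.91:0.91


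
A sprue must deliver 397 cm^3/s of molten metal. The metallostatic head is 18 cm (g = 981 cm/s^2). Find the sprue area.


Formula: v = sqrt(2*g*h), A = Q/v
Velocity: v = sqrt(2 * 981 * 18) = sqrt(35316) = 187.9255 cm/s
Sprue area: A = Q / v = 397 / 187.9255 = 2.1125 cm^2


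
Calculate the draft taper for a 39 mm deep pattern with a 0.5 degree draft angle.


Formula: taper = depth * tan(draft_angle)
tan(0.5 deg) = 0.0087269
taper = 39 mm * 0.0087269 = 0.3403 mm


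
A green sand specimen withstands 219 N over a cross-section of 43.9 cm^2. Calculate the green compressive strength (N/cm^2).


Formula: Compressive Strength = Force / Area
Strength = 219 N / 43.9 cm^2 = 4.9886 N/cm^2

4.9886 N/cm^2


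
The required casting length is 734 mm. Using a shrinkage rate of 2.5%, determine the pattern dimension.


Formula: L_pattern = L_casting * (1 + shrinkage_rate/100)
Shrinkage factor = 1 + 2.5/100 = 1.025
L_pattern = 734 mm * 1.025 = 752.3500 mm

Answer: 752.3500 mm


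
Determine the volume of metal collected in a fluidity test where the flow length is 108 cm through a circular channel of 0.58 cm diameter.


Formula: V = pi * (d/2)^2 * L  (cylinder volume)
Radius = 0.58/2 = 0.29 cm
V = pi * 0.29^2 * 108 = 28.5345 cm^3

Final answer: 28.5345 cm^3


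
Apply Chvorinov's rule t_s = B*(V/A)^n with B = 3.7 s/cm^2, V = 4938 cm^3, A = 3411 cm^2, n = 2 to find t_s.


Formula: t_s = B * (V/A)^n  (Chvorinov's rule, n=2)
Modulus M = V/A = 4938/3411 = 1.447669 cm
M^2 = 1.447669^2 = 2.095746 cm^2
t_s = 3.7 * 2.095746 = 7.7543 s

Answer: 7.7543 s


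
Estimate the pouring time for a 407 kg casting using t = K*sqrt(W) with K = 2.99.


Formula: t = K * sqrt(W)
sqrt(W) = sqrt(407) = 20.17424
t = 2.99 * 20.17424 = 60.3210 s

Answer: 60.3210 s


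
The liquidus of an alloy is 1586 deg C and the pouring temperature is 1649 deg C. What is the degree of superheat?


Formula: Superheat = T_pour - T_melt
Superheat = 1649 - 1586 = 63 deg C

Final answer: 63 deg C


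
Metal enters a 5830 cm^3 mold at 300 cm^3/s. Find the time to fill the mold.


Formula: t_fill = V_mold / Q_flow
t = 5830 cm^3 / 300 cm^3/s = 19.4333 s

Final answer: 19.4333 s


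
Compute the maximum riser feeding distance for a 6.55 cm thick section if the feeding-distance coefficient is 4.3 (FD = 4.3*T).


Formula: FD = 4.3 * T  (riser feeding-distance rule)
FD = 4.3 * 6.55 cm = 28.1650 cm

Final answer: 28.1650 cm


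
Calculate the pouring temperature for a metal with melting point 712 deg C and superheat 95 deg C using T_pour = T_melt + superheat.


Formula: T_pour = T_melt + Superheat
T_pour = 712 + 95 = 807 deg C

807 deg C


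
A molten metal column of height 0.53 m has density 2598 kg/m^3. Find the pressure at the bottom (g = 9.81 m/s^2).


Formula: P = rho * g * h
rho * g = 2598 * 9.81 = 25486.38 N/m^3
P = 25486.38 * 0.53 = 13507.7814 Pa

13507.7814 Pa


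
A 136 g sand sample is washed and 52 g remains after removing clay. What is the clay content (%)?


Formula: Clay% = (W_total - W_washed) / W_total * 100
Clay mass = 136 - 52 = 84 g
Clay% = 84 / 136 * 100 = 61.7647%

Answer: 61.7647%


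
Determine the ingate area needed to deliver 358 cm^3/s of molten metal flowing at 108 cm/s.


Formula: A_ingate = Q / v  (continuity equation)
A = 358 cm^3/s / 108 cm/s = 3.3148 cm^2


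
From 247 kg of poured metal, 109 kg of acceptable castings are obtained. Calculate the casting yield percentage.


Formula: Casting Yield = (W_good / W_total) * 100
Yield = (109 kg / 247 kg) * 100 = 44.1296%

Final answer: 44.1296%


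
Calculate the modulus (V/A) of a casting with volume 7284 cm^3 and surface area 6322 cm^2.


Formula: Casting Modulus M = V / A
M = 7284 cm^3 / 6322 cm^2 = 1.1522 cm

Final answer: 1.1522 cm


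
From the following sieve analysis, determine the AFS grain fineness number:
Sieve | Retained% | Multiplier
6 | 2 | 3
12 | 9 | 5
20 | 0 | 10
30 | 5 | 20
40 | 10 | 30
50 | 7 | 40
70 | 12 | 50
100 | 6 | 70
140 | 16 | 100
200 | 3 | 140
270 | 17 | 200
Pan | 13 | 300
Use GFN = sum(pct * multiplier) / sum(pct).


Formula: GFN = sum(pct * multiplier) / sum(pct)
sum(pct * multiplier) = 11071
sum(pct) = 100
GFN = 11071 / 100 = 110.71

110.71


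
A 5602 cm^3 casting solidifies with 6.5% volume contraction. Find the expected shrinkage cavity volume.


Formula: V_shrink = V_casting * shrinkage_pct / 100
V_shrink = 5602 cm^3 * 6.5 / 100 = 364.1300 cm^3

Final answer: 364.1300 cm^3


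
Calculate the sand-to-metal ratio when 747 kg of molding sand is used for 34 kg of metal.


Formula: Sand-to-Metal Ratio = W_sand / W_metal
Ratio = 747 kg / 34 kg = 21.9706

Final answer: 21.9706


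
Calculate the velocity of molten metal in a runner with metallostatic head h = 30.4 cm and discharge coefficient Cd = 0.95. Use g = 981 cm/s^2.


Formula: v = Cd * sqrt(2 * g * h)  (Torricelli with discharge coefficient)
2*g*h = 2 * 981 * 30.4 = 59644.8 cm^2/s^2
sqrt(59644.8) = 244.22285 cm/s
v = 0.95 * 244.22285 = 232.0117 cm/s


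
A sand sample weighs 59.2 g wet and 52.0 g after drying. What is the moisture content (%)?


Formula: MC = (W_wet - W_dry) / W_wet * 100
Water mass = 59.2 - 52.0 = 7.2 g
MC = 7.2 / 59.2 * 100 = 12.1622%


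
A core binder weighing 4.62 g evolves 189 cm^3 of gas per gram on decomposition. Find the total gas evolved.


Formula: V_gas = W_binder * gas_evolution_rate
V = 4.62 g * 189 cm^3/g = 873.1800 cm^3

Answer: 873.1800 cm^3


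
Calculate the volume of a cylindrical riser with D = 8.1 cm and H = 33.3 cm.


Formula: V = pi * (D/2)^2 * H  (cylinder volume)
Radius = D/2 = 8.1/2 = 4.05 cm
V = pi * 4.05^2 * 33.3 = 1715.9481 cm^3

Answer: 1715.9481 cm^3


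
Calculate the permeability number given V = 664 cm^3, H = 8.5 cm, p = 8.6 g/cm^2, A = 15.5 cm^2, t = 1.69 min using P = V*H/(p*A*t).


Formula: Permeability Number P = (V * H) / (p * A * t)
Numerator: V * H = 664 * 8.5 = 5644.0
Denominator: p * A * t = 8.6 * 15.5 * 1.69 = 225.277
P = 5644.0 / 225.277 = 25.0536


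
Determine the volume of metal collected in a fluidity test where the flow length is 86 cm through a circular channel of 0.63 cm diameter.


Formula: V = pi * (d/2)^2 * L  (cylinder volume)
Radius = 0.63/2 = 0.315 cm
V = pi * 0.315^2 * 86 = 26.8083 cm^3

Final answer: 26.8083 cm^3
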